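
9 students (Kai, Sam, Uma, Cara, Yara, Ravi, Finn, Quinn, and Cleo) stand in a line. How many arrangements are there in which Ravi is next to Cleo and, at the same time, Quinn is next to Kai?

20160

Treat {Ravi,Cleo} as one block (2 orders) and {Quinn,Kai} as another (2 orders).
That leaves 7 units to arrange: 2 × 2 × 7! = 4 × 5040 = 20160.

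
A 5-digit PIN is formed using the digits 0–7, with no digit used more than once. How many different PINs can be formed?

6720

This is a permutation of 5 out of 8: P(8,5) = 8!/3!.
8 × 7 × 6 × 5 × 4 = 6720.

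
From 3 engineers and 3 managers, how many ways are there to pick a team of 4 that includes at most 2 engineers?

Split by how many engineers are chosen (0 through 2).
Sum: C(3,0)·C(3,4) + C(3,1)·C(3,3) + C(3,2)·C(3,2) = 0 + 3 + 9 = 12.

12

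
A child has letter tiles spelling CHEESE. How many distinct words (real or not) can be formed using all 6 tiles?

120

CHEESE has 6 letters with E appearing 3 times.
The number of distinct arrangements is 6!/(3!) = 720/6 = 120.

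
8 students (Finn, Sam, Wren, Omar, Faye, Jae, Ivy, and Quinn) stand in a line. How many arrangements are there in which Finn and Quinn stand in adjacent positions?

Glue Finn and Quinn into one block (2 internal orders), leaving 7 units to arrange in a row.
So the count is 2·(7)! = 10080.

10080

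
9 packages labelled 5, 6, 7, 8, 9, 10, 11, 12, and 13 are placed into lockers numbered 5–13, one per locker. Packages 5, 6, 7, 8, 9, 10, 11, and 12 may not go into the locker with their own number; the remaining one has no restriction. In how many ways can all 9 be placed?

148329

Let Aᵢ (for 5 ≤ i ≤ 12) be the placements that put package i in its forbidden locker. Any j of these fix j positions, leaving (9−j)! ways to fill the rest, and there are C(8,j) ways to pick which j.
By inclusion–exclusion, the number of valid placements is Σ_{j=0}^{8} (−1)^j C(8,j)·(9−j)!.
Computing: 362880 − 322560 + 141120 − 40320 + 8400 − 1344 + 168 − 16 + 1 = 148329.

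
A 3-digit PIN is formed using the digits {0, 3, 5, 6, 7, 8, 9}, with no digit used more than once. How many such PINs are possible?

Choose and order 3 of the 7 symbols: the first digit has 7 options, the next 6, then 5.
7 × 6 × 5 = 210.

210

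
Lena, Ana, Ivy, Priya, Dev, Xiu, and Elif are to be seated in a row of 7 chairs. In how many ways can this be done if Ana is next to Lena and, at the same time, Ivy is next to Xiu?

Treat {Ana,Lena} as one block (2 orders) and {Ivy,Xiu} as another (2 orders).
That leaves 5 units to arrange: 2 × 2 × 5! = 4 × 120 = 480.

480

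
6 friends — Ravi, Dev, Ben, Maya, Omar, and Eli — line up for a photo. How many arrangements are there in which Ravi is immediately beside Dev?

240

Place the 4 others and the Ravi-Dev pair as 5 objects in a line; the pair has 2 internal arrangements.
So the count is 2·(5)! = 240.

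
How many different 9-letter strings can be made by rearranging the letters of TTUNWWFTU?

15120

TTUNWWFTU has 9 letters with T appearing 3 times, U appearing twice, and W appearing twice.
Dividing 9! = 362880 by 3!·2!·2! = 24 for the repeated letters gives 15120.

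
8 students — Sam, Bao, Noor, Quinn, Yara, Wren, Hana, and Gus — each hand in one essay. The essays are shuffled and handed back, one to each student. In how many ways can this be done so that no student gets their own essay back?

14833

Let Aᵢ be the assignments in which student i gets their own essay. We want the size of the complement of A₁∪…∪A_8.
By inclusion–exclusion this is Σ_{j=0}^{8} (−1)^j C(8,j)·(8−j)!.
Computing: 40320 − 40320 + 20160 − 6720 + 1680 − 336 + 56 − 8 + 1 = 14833.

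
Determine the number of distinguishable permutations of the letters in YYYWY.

The 5 letters of YYYWY have repeats: Y appearing 4 times.
Dividing 5! = 120 by 4! = 24 for the repeated letters gives 5.

5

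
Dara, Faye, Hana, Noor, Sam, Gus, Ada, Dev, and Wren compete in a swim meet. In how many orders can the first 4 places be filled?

There are 9 choices for 1st place, 8 for 2nd, and so on down to 6 for position 4.
That gives 9 × 8 × 7 × 6 = 3024.

3024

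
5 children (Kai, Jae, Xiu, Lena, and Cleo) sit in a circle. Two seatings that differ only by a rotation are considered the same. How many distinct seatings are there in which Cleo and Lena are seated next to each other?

Treat {Cleo, Lena} as one unit (2 internal orders) and seat the resulting 4 units around the table: (3)! circular arrangements.
So 2 × (3)! = 2 × 6 = 12.

12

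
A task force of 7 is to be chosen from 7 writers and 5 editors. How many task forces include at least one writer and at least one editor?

With no constraint there are C(12,7) = 792 possible selections.
Selections missing a whole group: no writers → C(5,7) = 0; no editors → C(7,7) = 1.
Both groups omitted at once is impossible, so 792 − 1 = 791.

791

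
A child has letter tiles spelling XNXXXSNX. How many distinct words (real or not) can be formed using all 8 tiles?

The 8 letters of XNXXXSNX have repeats: N appearing twice and X appearing 5 times.
Dividing 8! = 40320 by 5!·2! = 240 for the repeated letters gives 168.

168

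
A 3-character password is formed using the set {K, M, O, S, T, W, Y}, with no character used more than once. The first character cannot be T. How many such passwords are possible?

180

The first character has 7−1 = 6 choices (anything except T).
The remaining 2 characters are filled from the other 6 symbols without repetition: 6 × 5 = 30.
Total: 6 × 30 = 180.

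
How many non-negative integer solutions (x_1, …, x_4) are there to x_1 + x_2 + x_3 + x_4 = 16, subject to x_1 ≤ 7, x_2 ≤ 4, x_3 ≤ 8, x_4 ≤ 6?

170

Without the upper bounds there are C(19,3) = 969 ways to split 16 among 4 variables.
Subtract solutions that violate a single cap (substitute x_i' = x_i − (cap_i+1)): x_1 ≥ 8 gives C(11,3) = 165; x_2 ≥ 5 gives C(14,3) = 364; x_3 ≥ 9 gives C(10,3) = 120; x_4 ≥ 7 gives C(12,3) = 220. Together 869.
Add back pairs where two caps are both exceeded: 20 + 0 + 4 + 10 + 35 + 1 = 70.
By inclusion–exclusion the count is 969 − 869 + 70 = 170.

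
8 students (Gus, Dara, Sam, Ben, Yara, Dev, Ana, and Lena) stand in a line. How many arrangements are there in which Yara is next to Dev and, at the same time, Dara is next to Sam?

2880

Treat {Yara,Dev} as one block (2 orders) and {Dara,Sam} as another (2 orders).
That leaves 6 units to arrange: 2 × 2 × 6! = 4 × 720 = 2880.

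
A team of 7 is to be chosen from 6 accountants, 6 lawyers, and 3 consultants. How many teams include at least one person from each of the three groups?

Unrestricted: C(15,7) = 6435 ways to pick any 7 of the 15.
Selections missing a whole group: no accountants → C(9,7) = 36; no lawyers → C(9,7) = 36; no consultants → C(12,7) = 792.
Add back selections omitting two groups (i.e. drawn from a single group): C(6,7) + C(6,7) + C(3,7) = 0.
By inclusion–exclusion: 6435 − 864 + 0 = 5571.

5571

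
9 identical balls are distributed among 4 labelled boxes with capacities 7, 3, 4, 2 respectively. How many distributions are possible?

By stars and bars, unrestricted non-negative solutions to x_1+…+x_4 = 9 number C(9+3,3) = 220.
Subtract solutions that violate a single cap (substitute x_i' = x_i − (cap_i+1)): x_1 ≥ 8 gives C(4,3) = 4; x_2 ≥ 4 gives C(8,3) = 56; x_3 ≥ 5 gives C(7,3) = 35; x_4 ≥ 3 gives C(9,3) = 84. Together 179.
Add back pairs where two caps are both exceeded: 0 + 0 + 0 + 1 + 10 + 4 = 15.
By inclusion–exclusion the count is 220 − 179 + 15 = 56.

56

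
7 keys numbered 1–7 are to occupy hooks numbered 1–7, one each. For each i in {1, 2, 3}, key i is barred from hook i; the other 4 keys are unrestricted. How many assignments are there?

Let Aᵢ (for i ∈ {1, 2, 3}) be the placements that put key i in its forbidden hook. Any j of these fix j positions, leaving (7−j)! ways to fill the rest, and there are C(3,j) ways to pick which j.
By inclusion–exclusion, the number of valid placements is Σ_{j=0}^{3} (−1)^j C(3,j)·(7−j)!.
Computing: 5040 − 2160 + 360 − 24 = 3216.

3216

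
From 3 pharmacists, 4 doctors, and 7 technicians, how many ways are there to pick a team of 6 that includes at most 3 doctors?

Split by how many doctors are chosen (0 through 3).
Sum: C(4,0)·C(10,6) + C(4,1)·C(10,5) + C(4,2)·C(10,4) + C(4,3)·C(10,3) = 210 + 1008 + 1260 + 480 = 2958.

2958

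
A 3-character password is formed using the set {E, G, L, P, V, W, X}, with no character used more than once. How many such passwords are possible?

With no repetition, fill the 3 characters in order: 7 choices, then 6, down to 5.
7 × 6 × 5 = 210.

210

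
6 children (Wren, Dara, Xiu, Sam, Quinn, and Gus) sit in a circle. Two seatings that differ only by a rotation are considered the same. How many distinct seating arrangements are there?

120

Seat Wren anywhere (absorbing the rotational symmetry), then permute the other 5: (5)! = 120.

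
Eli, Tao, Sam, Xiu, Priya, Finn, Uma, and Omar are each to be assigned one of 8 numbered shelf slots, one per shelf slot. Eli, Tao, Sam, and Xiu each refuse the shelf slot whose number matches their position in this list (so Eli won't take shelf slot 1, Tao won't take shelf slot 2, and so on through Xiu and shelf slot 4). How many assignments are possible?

24024

Let Aᵢ (for 1 ≤ i ≤ 4) be the placements that put person i in their forbidden shelf slot. Any j of these fix j positions, leaving (8−j)! ways to fill the rest, and there are C(4,j) ways to pick which j.
By inclusion–exclusion, the number of valid placements is Σ_{j=0}^{4} (−1)^j C(4,j)·(8−j)!.
Computing: 40320 − 20160 + 4320 − 480 + 24 = 24024.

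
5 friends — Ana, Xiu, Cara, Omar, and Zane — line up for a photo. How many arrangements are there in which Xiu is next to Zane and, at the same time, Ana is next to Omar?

Treat {Xiu,Zane} as one block (2 orders) and {Ana,Omar} as another (2 orders).
That leaves 3 units to arrange: 2 × 2 × 3! = 4 × 6 = 24.

24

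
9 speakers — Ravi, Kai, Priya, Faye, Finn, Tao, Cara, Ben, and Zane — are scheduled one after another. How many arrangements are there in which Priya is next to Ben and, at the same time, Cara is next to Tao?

Treat {Priya,Ben} as one block (2 orders) and {Cara,Tao} as another (2 orders).
That leaves 7 units to arrange: 2 × 2 × 7! = 4 × 5040 = 20160.

20160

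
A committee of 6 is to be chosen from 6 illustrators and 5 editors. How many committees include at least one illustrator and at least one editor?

461

Unrestricted: C(11,6) = 462 ways to pick any 6 of the 11.
Subtract selections that omit an entire group: no illustrators → C(5,6) = 0; no editors → C(6,6) = 1.
Both groups omitted at once is impossible, so 462 − 1 = 461.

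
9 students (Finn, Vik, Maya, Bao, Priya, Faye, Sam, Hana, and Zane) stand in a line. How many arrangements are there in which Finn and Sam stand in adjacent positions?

80640

Place the 7 others and the Finn-Sam pair as 8 objects in a line; the pair has 2 internal arrangements.
So the count is 2·(8)! = 80640.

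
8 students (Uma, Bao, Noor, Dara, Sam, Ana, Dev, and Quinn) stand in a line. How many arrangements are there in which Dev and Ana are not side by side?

There are 8! = 40320 arrangements in all. If Dev and Ana are adjacent, merging them into one block gives 2·(7)! = 10080 arrangements.
So 40320 − 10080 = 30240 arrangements keep them apart.

30240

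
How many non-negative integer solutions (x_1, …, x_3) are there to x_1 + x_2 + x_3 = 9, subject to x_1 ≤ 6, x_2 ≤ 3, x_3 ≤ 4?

14

By stars and bars, unrestricted non-negative solutions to x_1+…+x_3 = 9 number C(9+2,2) = 55.
Subtract solutions that violate a single cap (substitute x_i' = x_i − (cap_i+1)): x_1 ≥ 7 gives C(4,2) = 6; x_2 ≥ 4 gives C(7,2) = 21; x_3 ≥ 5 gives C(6,2) = 15. Together 42.
Add back pairs where two caps are both exceeded: 0 + 0 + 1 = 1.
By inclusion–exclusion the count is 55 − 42 + 1 = 14.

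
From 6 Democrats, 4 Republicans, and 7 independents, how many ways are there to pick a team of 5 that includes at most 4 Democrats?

6182

Split by how many Democrats are chosen (0 through 4).
Sum: C(6,0)·C(11,5) + C(6,1)·C(11,4) + C(6,2)·C(11,3) + C(6,3)·C(11,2) + C(6,4)·C(11,1) = 462 + 1980 + 2475 + 1100 + 165 = 6182.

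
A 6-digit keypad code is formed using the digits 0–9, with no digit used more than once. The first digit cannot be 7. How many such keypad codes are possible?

136080

The first digit has 10−1 = 9 choices (anything except 7).
The remaining 5 digits are filled from the other 9 symbols without repetition: 9 × 8 × 7 × 6 × 5 = 15120.
Total: 9 × 15120 = 136080.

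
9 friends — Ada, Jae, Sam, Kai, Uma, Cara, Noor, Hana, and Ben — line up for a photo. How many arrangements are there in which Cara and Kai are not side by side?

Of the 9! = 362880 arrangements, those with Cara and Kai adjacent number 2 × 8! = 80640 (treat the pair as a block with 2 internal orders).
So 362880 − 80640 = 282240 arrangements keep them apart.

282240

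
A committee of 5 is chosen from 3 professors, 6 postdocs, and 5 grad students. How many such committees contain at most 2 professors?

1947

Split by how many professors are chosen (0 through 2).
Sum: C(3,0)·C(11,5) + C(3,1)·C(11,4) + C(3,2)·C(11,3) = 462 + 990 + 495 = 1947.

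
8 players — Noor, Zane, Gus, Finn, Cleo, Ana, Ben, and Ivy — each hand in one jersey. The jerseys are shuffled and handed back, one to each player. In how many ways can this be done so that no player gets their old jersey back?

14833

Let Aᵢ be the assignments in which player i gets their old jersey. We want the size of the complement of A₁∪…∪A_8.
By inclusion–exclusion this is Σ_{j=0}^{8} (−1)^j C(8,j)·(8−j)!.
Computing: 40320 − 40320 + 20160 − 6720 + 1680 − 336 + 56 − 8 + 1 = 14833.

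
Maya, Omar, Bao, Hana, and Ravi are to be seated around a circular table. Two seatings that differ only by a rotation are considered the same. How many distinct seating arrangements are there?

Around a circle, 5 distinct people have 5!/5 = (4)! = 24 rotationally distinct seatings.

24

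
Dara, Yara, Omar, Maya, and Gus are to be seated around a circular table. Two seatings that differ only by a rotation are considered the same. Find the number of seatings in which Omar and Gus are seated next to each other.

Treat {Omar, Gus} as one unit (2 internal orders) and seat the resulting 4 units around the table: (3)! circular arrangements.
So 2 × (3)! = 2 × 6 = 12.

12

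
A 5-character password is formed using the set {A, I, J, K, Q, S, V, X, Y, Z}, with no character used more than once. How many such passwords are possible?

30240

This is a permutation of 5 out of 10: P(10,5) = 10!/5!.
10 × 9 × 8 × 7 × 6 = 30240.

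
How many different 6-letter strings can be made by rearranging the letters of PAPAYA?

60

PAPAYA has 6 letters with A appearing 3 times and P appearing twice.
So there are 6! / (3!·2!) = 60 distinguishable arrangements.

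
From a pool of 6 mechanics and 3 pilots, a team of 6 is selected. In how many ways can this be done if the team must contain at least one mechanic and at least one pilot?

Total 6-person selections from all 9: C(9,6) = 84.
Selections missing a whole group: no mechanics → C(3,6) = 0; no pilots → C(6,6) = 1.
Both groups omitted at once is impossible, so 84 − 1 = 83.

83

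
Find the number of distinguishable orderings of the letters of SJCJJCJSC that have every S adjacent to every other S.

Treat the 2 copies of S as a single block. The multiset to arrange is then {SS, C, C, C, J, J, J, J}, 8 items in all.
That gives (8)!/(4!·3!) = 280 arrangements.

280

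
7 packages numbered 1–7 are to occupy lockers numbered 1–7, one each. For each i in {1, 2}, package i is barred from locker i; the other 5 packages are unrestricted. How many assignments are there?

Let Aᵢ (for i ∈ {1, 2}) be the placements that put package i in its forbidden locker. Any j of these fix j positions, leaving (7−j)! ways to fill the rest, and there are C(2,j) ways to pick which j.
By inclusion–exclusion, the number of valid placements is Σ_{j=0}^{2} (−1)^j C(2,j)·(7−j)!.
Computing: 5040 − 1440 + 120 = 3720.

3720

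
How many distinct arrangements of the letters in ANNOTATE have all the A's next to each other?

Treat the 2 copies of A as a single block. The multiset to arrange is then {AA, E, N, N, O, T, T}, 7 items in all.
That gives (7)!/(2!·2!) = 1260 arrangements.

1260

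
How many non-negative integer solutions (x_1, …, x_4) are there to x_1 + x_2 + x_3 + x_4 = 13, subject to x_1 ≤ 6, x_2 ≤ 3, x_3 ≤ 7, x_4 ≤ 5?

115

Without the upper bounds there are C(16,3) = 560 ways to split 13 among 4 variables.
Subtract solutions that violate a single cap (substitute x_i' = x_i − (cap_i+1)): x_1 ≥ 7 gives C(9,3) = 84; x_2 ≥ 4 gives C(12,3) = 220; x_3 ≥ 8 gives C(8,3) = 56; x_4 ≥ 6 gives C(10,3) = 120. Together 480.
Add back pairs where two caps are both exceeded: 10 + 0 + 1 + 4 + 20 + 0 = 35.
By inclusion–exclusion the count is 560 − 480 + 35 = 115.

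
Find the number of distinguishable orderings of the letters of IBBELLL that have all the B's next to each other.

Treat the 2 copies of B as a single block. The multiset to arrange is then {BB, E, I, L, L, L}, 6 items in all.
That gives (6)!/(3!) = 120 arrangements.

120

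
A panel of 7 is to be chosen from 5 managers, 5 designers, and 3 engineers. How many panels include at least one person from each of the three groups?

1580

With no constraint there are C(13,7) = 1716 possible selections.
Subtract selections that omit an entire group: no managers → C(8,7) = 8; no designers → C(8,7) = 8; no engineers → C(10,7) = 120.
Add back selections omitting two groups (i.e. drawn from a single group): C(5,7) + C(5,7) + C(3,7) = 0.
By inclusion–exclusion: 1716 − 136 + 0 = 1580.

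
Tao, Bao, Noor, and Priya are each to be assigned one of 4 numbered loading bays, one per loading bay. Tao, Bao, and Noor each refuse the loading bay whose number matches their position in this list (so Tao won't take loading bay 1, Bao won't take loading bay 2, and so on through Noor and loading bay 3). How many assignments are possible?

11

Let Aᵢ (for i ∈ {1, 2, 3}) be the placements that put person i in their forbidden loading bay. Any j of these fix j positions, leaving (4−j)! ways to fill the rest, and there are C(3,j) ways to pick which j.
By inclusion–exclusion, the number of valid placements is Σ_{j=0}^{3} (−1)^j C(3,j)·(4−j)!.
Computing: 24 − 18 + 6 − 1 = 11.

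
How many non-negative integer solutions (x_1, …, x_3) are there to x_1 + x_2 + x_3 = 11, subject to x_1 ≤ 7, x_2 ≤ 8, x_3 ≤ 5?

Ignoring the caps, the number of non-negative solutions to x_1+…+x_3 = 11 is C(13,2) = 78.
Subtract solutions that violate a single cap (substitute x_i' = x_i − (cap_i+1)): x_1 ≥ 8 gives C(5,2) = 10; x_2 ≥ 9 gives C(4,2) = 6; x_3 ≥ 6 gives C(7,2) = 21. Together 37.
No two caps can be exceeded simultaneously, so the pair terms are all 0.
By inclusion–exclusion the count is 78 − 37 + 0 = 41.

41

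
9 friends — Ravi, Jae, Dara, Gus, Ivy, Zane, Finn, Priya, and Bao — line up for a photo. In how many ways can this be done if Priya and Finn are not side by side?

Of the 9! = 362880 arrangements, those with Priya and Finn adjacent number 2 × 8! = 80640 (treat the pair as a block with 2 internal orders).
So 362880 − 80640 = 282240 arrangements keep them apart.

282240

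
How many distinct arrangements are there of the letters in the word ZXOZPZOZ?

840

The 8 letters of ZXOZPZOZ have repeats: O appearing twice and Z appearing 4 times.
Dividing 8! = 40320 by 4!·2! = 48 for the repeated letters gives 840.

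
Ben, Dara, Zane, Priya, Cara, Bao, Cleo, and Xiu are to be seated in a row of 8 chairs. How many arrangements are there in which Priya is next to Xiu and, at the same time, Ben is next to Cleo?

Treat {Priya,Xiu} as one block (2 orders) and {Ben,Cleo} as another (2 orders).
That leaves 6 units to arrange: 2 × 2 × 6! = 4 × 720 = 2880.

2880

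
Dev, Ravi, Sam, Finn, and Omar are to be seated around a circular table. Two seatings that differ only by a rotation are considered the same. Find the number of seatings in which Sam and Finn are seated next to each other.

12

Treat {Sam, Finn} as one unit (2 internal orders) and seat the resulting 4 units around the table: (3)! circular arrangements.
So 2 × (3)! = 2 × 6 = 12.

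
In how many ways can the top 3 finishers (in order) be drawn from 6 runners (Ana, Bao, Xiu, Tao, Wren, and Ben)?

120

This is an ordered selection of 3 from 6: P(6,3).
That gives 6 × 5 × 4 = 120.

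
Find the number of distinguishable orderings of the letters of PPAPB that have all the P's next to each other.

Treat the 3 copies of P as a single block. The multiset to arrange is then {PPP, A, B}, 3 items in all.
All 3 items are distinct, so there are (3)! = 6 arrangements.

6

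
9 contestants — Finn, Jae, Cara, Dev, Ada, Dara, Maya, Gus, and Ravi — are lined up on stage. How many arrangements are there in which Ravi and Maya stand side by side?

Glue Ravi and Maya into one block (2 internal orders), leaving 8 units to arrange in a row.
So the count is 2·(8)! = 80640.

80640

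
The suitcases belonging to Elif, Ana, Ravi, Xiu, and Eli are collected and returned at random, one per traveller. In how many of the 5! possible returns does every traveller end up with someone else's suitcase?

44

This is the derangement count D_5: permutations of 5 items with no fixed point.
By inclusion–exclusion this is Σ_{j=0}^{5} (−1)^j C(5,j)·(5−j)!.
Computing: 120 − 120 + 60 − 20 + 5 − 1 = 44.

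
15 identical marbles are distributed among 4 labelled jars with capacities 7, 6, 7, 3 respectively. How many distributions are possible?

Ignoring the caps, the number of non-negative solutions to x_1+…+x_4 = 15 is C(18,3) = 816.
Subtract solutions that violate a single cap (substitute x_i' = x_i − (cap_i+1)): x_1 ≥ 8 gives C(10,3) = 120; x_2 ≥ 7 gives C(11,3) = 165; x_3 ≥ 8 gives C(10,3) = 120; x_4 ≥ 4 gives C(14,3) = 364. Together 769.
Add back pairs where two caps are both exceeded: 1 + 0 + 20 + 1 + 35 + 20 = 77.
By inclusion–exclusion the count is 816 − 769 + 77 = 124.

124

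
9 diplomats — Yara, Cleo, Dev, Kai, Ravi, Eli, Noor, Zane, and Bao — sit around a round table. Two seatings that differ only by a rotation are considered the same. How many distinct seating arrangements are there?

Fix one person's seat to break rotational symmetry; the remaining 8 people can be arranged in (8)! = 40320 ways.

40320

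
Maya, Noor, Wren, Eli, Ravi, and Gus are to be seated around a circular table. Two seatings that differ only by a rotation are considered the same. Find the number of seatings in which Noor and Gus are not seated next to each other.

All circular seatings of 6 people number (5)! = 120.
Those with Noor next to Gus: fuse the pair into one unit and seat 5 units around a circle — 2·(4)! = 48.
Subtracting, 120 − 48 = 72.

72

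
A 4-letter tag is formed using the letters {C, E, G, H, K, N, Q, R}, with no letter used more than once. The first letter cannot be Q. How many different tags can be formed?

The first letter has 8−1 = 7 choices (anything except Q).
The remaining 3 letters are filled from the other 7 symbols without repetition: 7 × 6 × 5 = 210.
Total: 7 × 210 = 1470.

1470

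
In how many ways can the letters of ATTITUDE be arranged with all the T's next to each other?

720

Treat the 3 copies of T as a single block. The multiset to arrange is then {TTT, A, D, E, I, U}, 6 items in all.
All 6 items are distinct, so there are (6)! = 720 arrangements.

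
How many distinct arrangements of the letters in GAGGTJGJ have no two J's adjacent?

There are 8!/(4!·2!) = 840 arrangements of GAGGTJGJ in total.
If the two J's are adjacent, glue them into one block, leaving 7 items to arrange: (7)!/(4!) = 210 ways.
Hence 840 − 210 = 630.

630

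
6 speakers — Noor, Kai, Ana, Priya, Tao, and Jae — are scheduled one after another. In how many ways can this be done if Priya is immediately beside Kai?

Place the 4 others and the Priya-Kai pair as 5 objects in a line; the pair has 2 internal arrangements.
That gives 2 × 5! = 2 × 120 = 240.

240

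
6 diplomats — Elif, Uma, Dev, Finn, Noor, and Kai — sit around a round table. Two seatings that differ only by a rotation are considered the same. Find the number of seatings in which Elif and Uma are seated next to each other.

Glue Elif and Uma into a block (2 internal orders). Seating 5 units around a circle gives (4)! arrangements.
So 2 × (4)! = 2 × 24 = 48.

48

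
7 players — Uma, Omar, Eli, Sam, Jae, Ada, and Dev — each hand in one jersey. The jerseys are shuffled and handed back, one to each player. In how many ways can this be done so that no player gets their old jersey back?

Let Aᵢ be the assignments in which player i gets their old jersey. We want the size of the complement of A₁∪…∪A_7.
By inclusion–exclusion this is Σ_{j=0}^{7} (−1)^j C(7,j)·(7−j)!.
Computing: 5040 − 5040 + 2520 − 840 + 210 − 42 + 7 − 1 = 1854.

1854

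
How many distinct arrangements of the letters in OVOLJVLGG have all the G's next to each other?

Treat the 2 copies of G as a single block. The multiset to arrange is then {GG, J, L, L, O, O, V, V}, 8 items in all.
That gives (8)!/(2!·2!·2!) = 5040 arrangements.

5040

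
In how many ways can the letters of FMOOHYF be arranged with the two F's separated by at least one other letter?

Total arrangements of FMOOHYF: 7!/(2!·2!) = 1260.
If the two F's are adjacent, glue them into one block, leaving 6 items to arrange: (6)!/(2!) = 360 ways.
Subtracting, 1260 − 360 = 900 arrangements keep the F's apart.

900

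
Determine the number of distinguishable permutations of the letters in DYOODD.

DYOODD has 6 letters with D appearing 3 times and O appearing twice.
So there are 6! / (3!·2!) = 60 distinguishable arrangements.

60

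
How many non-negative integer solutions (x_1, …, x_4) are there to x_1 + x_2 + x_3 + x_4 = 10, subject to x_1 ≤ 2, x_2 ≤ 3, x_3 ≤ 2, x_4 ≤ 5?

10

Ignoring the caps, the number of non-negative solutions to x_1+…+x_4 = 10 is C(13,3) = 286.
Subtract solutions that violate a single cap (substitute x_i' = x_i − (cap_i+1)): x_1 ≥ 3 gives C(10,3) = 120; x_2 ≥ 4 gives C(9,3) = 84; x_3 ≥ 3 gives C(10,3) = 120; x_4 ≥ 6 gives C(7,3) = 35. Together 359.
Add back pairs where two caps are both exceeded: 20 + 35 + 4 + 20 + 1 + 4 = 84.
Subtract triples: 1 + 0 + 0 + 0 = 1.
By inclusion–exclusion the count is 286 − 359 + 84 − 1 = 10.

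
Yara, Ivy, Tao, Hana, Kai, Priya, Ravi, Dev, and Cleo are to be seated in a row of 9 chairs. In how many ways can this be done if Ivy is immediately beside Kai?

Glue Ivy and Kai into one block (2 internal orders), leaving 8 units to arrange in a row.
That gives 2 × 8! = 2 × 40320 = 80640.

80640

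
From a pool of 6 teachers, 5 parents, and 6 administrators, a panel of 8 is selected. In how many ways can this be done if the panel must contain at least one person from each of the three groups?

Total 8-person selections from all 17: C(17,8) = 24310.
Subtract selections that omit an entire group: no teachers → C(11,8) = 165; no parents → C(12,8) = 495; no administrators → C(11,8) = 165.
Add back selections omitting two groups (i.e. drawn from a single group): C(6,8) + C(5,8) + C(6,8) = 0.
By inclusion–exclusion: 24310 − 825 + 0 = 23485.

23485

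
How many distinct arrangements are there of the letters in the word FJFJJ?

10

The 5 letters of FJFJJ have repeats: F appearing twice and J appearing 3 times.
So there are 5! / (3!·2!) = 10 distinguishable arrangements.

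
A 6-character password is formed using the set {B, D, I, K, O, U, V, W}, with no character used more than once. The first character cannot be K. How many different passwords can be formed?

17640

The first character has 8−1 = 7 choices (anything except K).
The remaining 5 characters are filled from the other 7 symbols without repetition: 7 × 6 × 5 × 4 × 3 = 2520.
Total: 7 × 2520 = 17640.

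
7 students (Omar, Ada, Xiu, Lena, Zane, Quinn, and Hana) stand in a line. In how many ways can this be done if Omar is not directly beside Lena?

3600

There are 7! = 5040 arrangements in all. If Omar and Lena are adjacent, merging them into one block gives 2·(6)! = 1440 arrangements.
So 5040 − 1440 = 3600 arrangements keep them apart.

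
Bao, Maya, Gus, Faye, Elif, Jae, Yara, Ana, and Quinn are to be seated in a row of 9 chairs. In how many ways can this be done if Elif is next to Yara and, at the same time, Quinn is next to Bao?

Treat {Elif,Yara} as one block (2 orders) and {Quinn,Bao} as another (2 orders).
That leaves 7 units to arrange: 2 × 2 × 7! = 4 × 5040 = 20160.

20160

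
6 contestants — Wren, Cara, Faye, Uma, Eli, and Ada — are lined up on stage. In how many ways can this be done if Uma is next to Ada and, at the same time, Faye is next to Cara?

96

Treat {Uma,Ada} as one block (2 orders) and {Faye,Cara} as another (2 orders).
That leaves 4 units to arrange: 2 × 2 × 4! = 4 × 24 = 96.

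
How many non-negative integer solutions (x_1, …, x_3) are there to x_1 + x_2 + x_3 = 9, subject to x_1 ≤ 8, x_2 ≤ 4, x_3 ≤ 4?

Without the upper bounds there are C(11,2) = 55 ways to split 9 among 3 variables.
Subtract solutions that violate a single cap (substitute x_i' = x_i − (cap_i+1)): x_1 ≥ 9 gives C(2,2) = 1; x_2 ≥ 5 gives C(6,2) = 15; x_3 ≥ 5 gives C(6,2) = 15. Together 31.
No two caps can be exceeded simultaneously, so the pair terms are all 0.
By inclusion–exclusion the count is 55 − 31 + 0 = 24.

24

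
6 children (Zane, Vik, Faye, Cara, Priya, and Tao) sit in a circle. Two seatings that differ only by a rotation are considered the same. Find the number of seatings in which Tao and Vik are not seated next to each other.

72

Without the restriction there are (5)! = 120 seatings.
Seatings with Tao beside Vik: treat them as a block with 2 internal orders, giving 2 × (4)! = 48.
Subtracting, 120 − 48 = 72.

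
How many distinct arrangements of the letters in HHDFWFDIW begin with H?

Fix H in the first position and arrange the remaining 8 letters.
Those 8 letters have D appearing twice, F appearing twice, and W appearing twice, giving (8)!/(2!·2!·2!) = 5040.

5040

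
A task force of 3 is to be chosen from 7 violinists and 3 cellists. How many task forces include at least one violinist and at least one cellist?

84

Unrestricted: C(10,3) = 120 ways to pick any 3 of the 10.
Subtract selections that omit an entire group: no violinists → C(3,3) = 1; no cellists → C(7,3) = 35.
Both groups omitted at once is impossible, so 120 − 36 = 84.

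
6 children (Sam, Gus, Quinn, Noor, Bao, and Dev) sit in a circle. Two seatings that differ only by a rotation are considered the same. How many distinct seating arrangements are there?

Fix one person's seat to break rotational symmetry; the remaining 5 people can be arranged in (5)! = 120 ways.

120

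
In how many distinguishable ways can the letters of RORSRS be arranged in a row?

60

Letter multiplicities in RORSRS: O×1, R×3, S×2.
So there are 6! / (3!·2!) = 60 distinguishable arrangements.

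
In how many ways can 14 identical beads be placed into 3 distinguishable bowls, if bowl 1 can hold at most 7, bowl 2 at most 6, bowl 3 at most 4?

By stars and bars, unrestricted non-negative solutions to x_1+…+x_3 = 14 number C(14+2,2) = 120.
Subtract solutions that violate a single cap (substitute x_i' = x_i − (cap_i+1)): x_1 ≥ 8 gives C(8,2) = 28; x_2 ≥ 7 gives C(9,2) = 36; x_3 ≥ 5 gives C(11,2) = 55. Together 119.
Add back pairs where two caps are both exceeded: 0 + 3 + 6 = 9.
By inclusion–exclusion the count is 120 − 119 + 9 = 10.

10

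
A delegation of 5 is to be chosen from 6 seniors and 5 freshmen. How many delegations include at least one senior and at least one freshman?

455

Total 5-person selections from all 11: C(11,5) = 462.
Subtract selections that omit an entire group: no seniors → C(5,5) = 1; no freshmen → C(6,5) = 6.
Both groups omitted at once is impossible, so 462 − 7 = 455.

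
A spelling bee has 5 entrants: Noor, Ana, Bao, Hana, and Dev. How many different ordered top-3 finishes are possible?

There are 5 choices for 1st place, 4 for 2nd, and 3 for 3rd.
That gives 5 × 4 × 3 = 60.

60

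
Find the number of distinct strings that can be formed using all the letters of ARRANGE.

The 7 letters of ARRANGE have repeats: A appearing twice and R appearing twice.
The number of distinct arrangements is 7!/(2!·2!) = 5040/4 = 1260.

1260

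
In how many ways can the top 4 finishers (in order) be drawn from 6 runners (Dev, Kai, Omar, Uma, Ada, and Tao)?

360

There are 6 choices for 1st place, 5 for 2nd, and so on down to 3 for position 4.
That gives 6 × 5 × 4 × 3 = 360.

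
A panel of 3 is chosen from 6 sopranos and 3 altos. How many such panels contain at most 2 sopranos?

64

Split by how many sopranos are chosen (0 through 2).
Sum: C(6,0)·C(3,3) + C(6,1)·C(3,2) + C(6,2)·C(3,1) = 1 + 18 + 45 = 64.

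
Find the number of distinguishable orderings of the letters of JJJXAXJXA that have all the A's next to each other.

Treat the 2 copies of A as a single block. The multiset to arrange is then {AA, J, J, J, J, X, X, X}, 8 items in all.
That gives (8)!/(4!·3!) = 280 arrangements.

280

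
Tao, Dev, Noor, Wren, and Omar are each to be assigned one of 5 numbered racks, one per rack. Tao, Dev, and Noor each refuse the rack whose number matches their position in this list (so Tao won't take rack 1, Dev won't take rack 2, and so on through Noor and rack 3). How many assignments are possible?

Let Aᵢ (for i ∈ {1, 2, 3}) be the placements that put person i in their forbidden rack. Any j of these fix j positions, leaving (5−j)! ways to fill the rest, and there are C(3,j) ways to pick which j.
By inclusion–exclusion, the number of valid placements is Σ_{j=0}^{3} (−1)^j C(3,j)·(5−j)!.
Computing: 120 − 72 + 18 − 2 = 64.

64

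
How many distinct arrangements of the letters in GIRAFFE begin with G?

360

Fix G in the first position and arrange the remaining 6 letters.
Those 6 letters have F appearing twice, giving (6)!/(2!) = 360.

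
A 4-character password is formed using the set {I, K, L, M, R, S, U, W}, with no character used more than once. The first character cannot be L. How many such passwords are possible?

The first character has 8−1 = 7 choices (anything except L).
The remaining 3 characters are filled from the other 7 symbols without repetition: 7 × 6 × 5 = 210.
Total: 7 × 210 = 1470.

1470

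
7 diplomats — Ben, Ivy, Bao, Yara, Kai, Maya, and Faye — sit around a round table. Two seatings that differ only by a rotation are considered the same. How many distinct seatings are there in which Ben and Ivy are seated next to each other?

Glue Ben and Ivy into a block (2 internal orders). Seating 6 units around a circle gives (5)! arrangements.
So 2 × (5)! = 2 × 120 = 240.

240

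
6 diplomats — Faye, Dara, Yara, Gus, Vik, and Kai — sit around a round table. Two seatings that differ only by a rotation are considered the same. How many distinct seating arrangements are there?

Around a circle, 6 distinct people have 6!/6 = (5)! = 120 rotationally distinct seatings.

120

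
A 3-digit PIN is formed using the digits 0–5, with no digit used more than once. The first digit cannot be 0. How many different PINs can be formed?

100

The first digit has 6−1 = 5 choices (anything except 0).
The remaining 2 digits are filled from the other 5 symbols without repetition: 5 × 4 = 20.
Total: 5 × 20 = 100.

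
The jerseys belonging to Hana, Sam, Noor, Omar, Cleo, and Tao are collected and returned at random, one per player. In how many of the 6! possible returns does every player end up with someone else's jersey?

Count assignments avoiding every fixed point. For any j of the 6 players fixed to their old jersey, the other 6−j can be arranged in (6−j)! ways.
By inclusion–exclusion this is Σ_{j=0}^{6} (−1)^j C(6,j)·(6−j)!.
Computing: 720 − 720 + 360 − 120 + 30 − 6 + 1 = 265.

265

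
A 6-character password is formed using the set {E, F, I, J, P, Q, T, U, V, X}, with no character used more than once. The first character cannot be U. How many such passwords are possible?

136080

The first character has 10−1 = 9 choices (anything except U).
The remaining 5 characters are filled from the other 9 symbols without repetition: 9 × 8 × 7 × 6 × 5 = 15120.
Total: 9 × 15120 = 136080.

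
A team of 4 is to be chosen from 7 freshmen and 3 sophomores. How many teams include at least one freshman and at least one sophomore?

175

Unrestricted: C(10,4) = 210 ways to pick any 4 of the 10.
Subtract selections that omit an entire group: no freshmen → C(3,4) = 0; no sophomores → C(7,4) = 35.
Both groups omitted at once is impossible, so 210 − 35 = 175.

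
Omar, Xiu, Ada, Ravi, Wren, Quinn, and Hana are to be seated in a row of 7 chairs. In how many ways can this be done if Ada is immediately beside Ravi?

Glue Ada and Ravi into one block (2 internal orders), leaving 6 units to arrange in a row.
That gives 2 × 6! = 2 × 720 = 1440.

1440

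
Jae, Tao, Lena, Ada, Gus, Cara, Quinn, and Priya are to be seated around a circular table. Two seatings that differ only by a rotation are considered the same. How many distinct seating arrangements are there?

Fix one person's seat to break rotational symmetry; the remaining 7 people can be arranged in (7)! = 5040 ways.

5040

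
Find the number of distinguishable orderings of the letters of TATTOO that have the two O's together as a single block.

Treat the 2 copies of O as a single block. The multiset to arrange is then {OO, A, T, T, T}, 5 items in all.
That gives (5)!/(3!) = 20 arrangements.

20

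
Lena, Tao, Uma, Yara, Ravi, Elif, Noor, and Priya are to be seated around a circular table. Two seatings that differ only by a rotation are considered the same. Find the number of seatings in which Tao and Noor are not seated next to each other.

3600

Without the restriction there are (7)! = 5040 seatings.
Those with Tao next to Noor: fuse the pair into one unit and seat 7 units around a circle — 2·(6)! = 1440.
Subtracting, 5040 − 1440 = 3600.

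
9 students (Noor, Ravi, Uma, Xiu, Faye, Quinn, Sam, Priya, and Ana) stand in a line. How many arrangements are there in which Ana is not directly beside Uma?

282240

Of the 9! = 362880 arrangements, those with Ana and Uma adjacent number 2 × 8! = 80640 (treat the pair as a block with 2 internal orders).
Complementary counting: 362880 − 80640 = 282240.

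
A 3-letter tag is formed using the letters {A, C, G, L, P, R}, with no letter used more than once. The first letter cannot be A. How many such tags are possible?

100

The first letter has 6−1 = 5 choices (anything except A).
The remaining 2 letters are filled from the other 5 symbols without repetition: 5 × 4 = 20.
Total: 5 × 20 = 100.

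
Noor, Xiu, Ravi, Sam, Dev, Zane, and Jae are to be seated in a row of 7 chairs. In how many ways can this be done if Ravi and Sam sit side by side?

Treat {Ravi, Sam} as a single unit. There are 6 units to order, and the pair itself can be ordered 2 ways.
So the count is 2·(6)! = 1440.

1440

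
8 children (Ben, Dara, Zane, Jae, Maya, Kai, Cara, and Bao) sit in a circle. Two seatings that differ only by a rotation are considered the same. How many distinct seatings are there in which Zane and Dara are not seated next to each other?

3600

All circular seatings of 8 people number (7)! = 5040.
Those with Zane next to Dara: fuse the pair into one unit and seat 7 units around a circle — 2·(6)! = 1440.
Subtracting, 5040 − 1440 = 3600.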